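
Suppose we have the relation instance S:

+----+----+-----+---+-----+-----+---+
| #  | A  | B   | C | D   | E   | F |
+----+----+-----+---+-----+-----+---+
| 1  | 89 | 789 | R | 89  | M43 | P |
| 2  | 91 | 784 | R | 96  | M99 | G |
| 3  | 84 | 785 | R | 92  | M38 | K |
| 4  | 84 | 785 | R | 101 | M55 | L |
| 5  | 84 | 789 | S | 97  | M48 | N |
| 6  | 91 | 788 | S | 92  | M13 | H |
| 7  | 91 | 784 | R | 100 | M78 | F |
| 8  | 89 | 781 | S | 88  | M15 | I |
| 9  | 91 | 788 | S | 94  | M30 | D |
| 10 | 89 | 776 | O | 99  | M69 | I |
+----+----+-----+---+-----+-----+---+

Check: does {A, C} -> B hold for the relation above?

Yes

(A=89, C=R): row 1 → B = 789 ✓
(A=91, C=R): rows 2, 7 → B = 784, 784 ✓
(A=84, C=R): rows 3, 4 → B = 785, 785 ✓
(A=84, C=S): row 5 → B = 789 ✓
(A=91, C=S): rows 6, 9 → B = 788, 788 ✓
(A=89, C=S): row 8 → B = 781 ✓
(A=89, C=O): row 10 → B = 776 ✓
Every {A, C} value is associated with a single B value, so {A, C} -> B holds.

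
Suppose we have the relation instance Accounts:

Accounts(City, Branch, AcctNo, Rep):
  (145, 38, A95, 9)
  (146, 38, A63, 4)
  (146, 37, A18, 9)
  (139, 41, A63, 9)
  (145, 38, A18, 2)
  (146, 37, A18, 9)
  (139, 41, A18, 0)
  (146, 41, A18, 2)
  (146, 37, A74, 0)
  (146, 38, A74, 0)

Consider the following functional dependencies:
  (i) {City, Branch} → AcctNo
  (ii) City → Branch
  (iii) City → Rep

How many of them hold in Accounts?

(i) {City, Branch} → AcctNo: (City=145, Branch=38): 2 rows → AcctNo takes values {A95, A18} — violation; (City=146, Branch=38): 2 rows → AcctNo takes values {A63, A74} — violation; (City=146, Branch=37): 3 rows → AcctNo takes values {A18, A74} — violation; (City=139, Branch=41): 2 rows → AcctNo takes values {A63, A18} — violation — fails.
(ii) City → Branch: City=146: 6 rows → Branch takes values {38, 37, 41} — violation — fails.
(iii) City → Rep: City=145: 2 rows → Rep takes values {9, 2} — violation; City=146: 6 rows → Rep takes values {4, 9, 2, 0} — violation; City=139: 2 rows → Rep takes values {9, 0} — violation — fails.
None of the 3 dependencies hold.

0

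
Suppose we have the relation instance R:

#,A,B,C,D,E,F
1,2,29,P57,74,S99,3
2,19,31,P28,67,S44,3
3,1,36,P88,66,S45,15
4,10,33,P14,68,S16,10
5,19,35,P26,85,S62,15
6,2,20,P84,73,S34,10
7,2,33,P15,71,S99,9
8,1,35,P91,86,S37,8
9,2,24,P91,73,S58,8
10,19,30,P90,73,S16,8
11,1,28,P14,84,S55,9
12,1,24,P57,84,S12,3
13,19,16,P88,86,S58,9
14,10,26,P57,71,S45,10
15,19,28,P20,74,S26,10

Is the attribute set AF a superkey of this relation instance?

Rows 4 and 14 have the same AF value (A=10, F=10) but are distinct tuples, so AF does not determine every attribute — not a superkey.

No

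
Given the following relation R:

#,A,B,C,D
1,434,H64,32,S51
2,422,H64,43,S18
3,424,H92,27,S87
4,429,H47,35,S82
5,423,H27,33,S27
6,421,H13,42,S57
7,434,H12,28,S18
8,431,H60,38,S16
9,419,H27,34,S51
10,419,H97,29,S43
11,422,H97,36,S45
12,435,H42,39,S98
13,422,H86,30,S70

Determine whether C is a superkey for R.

Yes

All 13 rows have distinct C values, so C → (all attributes) holds and C is a superkey.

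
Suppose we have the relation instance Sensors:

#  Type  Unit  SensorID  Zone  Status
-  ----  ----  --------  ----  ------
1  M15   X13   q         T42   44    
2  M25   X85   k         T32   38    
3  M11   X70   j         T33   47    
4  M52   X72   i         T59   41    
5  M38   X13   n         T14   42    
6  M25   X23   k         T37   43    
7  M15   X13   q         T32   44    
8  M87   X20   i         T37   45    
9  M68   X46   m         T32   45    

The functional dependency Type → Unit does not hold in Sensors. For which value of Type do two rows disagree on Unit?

Type=M15: rows 1, 7 → Unit = X13, X13 ✓
Type=M25: rows 2, 6 → Unit takes values {X85, X23} — violation
Type=M11: row 3 → Unit = X70 ✓
Type=M52: row 4 → Unit = X72 ✓
Type=M38: row 5 → Unit = X13 ✓
Type=M87: row 8 → Unit = X20 ✓
Type=M68: row 9 → Unit = X46 ✓
The only Type value with inconsistent Unit is Type=M25.

M25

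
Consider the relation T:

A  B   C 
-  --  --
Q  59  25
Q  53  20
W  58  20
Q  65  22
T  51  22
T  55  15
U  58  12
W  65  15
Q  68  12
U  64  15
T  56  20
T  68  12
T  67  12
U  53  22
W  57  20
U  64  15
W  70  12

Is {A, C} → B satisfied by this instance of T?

(A=Q, C=25): 1 row → B = 59 ✓
(A=Q, C=20): 1 row → B = 53 ✓
(A=W, C=20): 2 rows → B takes values {58, 57} — violation
(A=Q, C=22): 1 row → B = 65 ✓
(A=T, C=22): 1 row → B = 51 ✓
(A=T, C=15): 1 row → B = 55 ✓
(A=U, C=12): 1 row → B = 58 ✓
(A=W, C=15): 1 row → B = 65 ✓
(A=Q, C=12): 1 row → B = 68 ✓
(A=U, C=15): 2 rows → B = 64, 64 ✓
(A=T, C=20): 1 row → B = 56 ✓
(A=T, C=12): 2 rows → B takes values {68, 67} — violation
(A=U, C=22): 1 row → B = 53 ✓
(A=W, C=12): 1 row → B = 70 ✓
Two rows agree on {A, C} but differ on B, so {A, C} → B does not hold.

No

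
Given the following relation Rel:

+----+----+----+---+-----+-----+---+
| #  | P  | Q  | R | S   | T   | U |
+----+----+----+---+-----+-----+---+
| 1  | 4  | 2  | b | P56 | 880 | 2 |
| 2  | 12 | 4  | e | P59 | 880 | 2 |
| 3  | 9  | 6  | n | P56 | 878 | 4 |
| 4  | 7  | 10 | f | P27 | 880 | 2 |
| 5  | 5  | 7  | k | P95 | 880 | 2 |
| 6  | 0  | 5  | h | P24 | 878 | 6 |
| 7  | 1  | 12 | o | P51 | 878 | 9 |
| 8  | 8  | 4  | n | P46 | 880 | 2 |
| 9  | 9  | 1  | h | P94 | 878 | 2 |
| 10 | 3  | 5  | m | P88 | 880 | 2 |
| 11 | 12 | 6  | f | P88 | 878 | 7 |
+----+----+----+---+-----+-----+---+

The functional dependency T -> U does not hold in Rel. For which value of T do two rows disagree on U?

T=880: rows 1, 2, 4, 5, 8, 10 → U = 2, 2, 2, 2, 2, 2 ✓
T=878: rows 3, 6, 7, 9, 11 → U takes values {4, 6, 9, 2, 7} — violation
The only T value with inconsistent U is T=878.

878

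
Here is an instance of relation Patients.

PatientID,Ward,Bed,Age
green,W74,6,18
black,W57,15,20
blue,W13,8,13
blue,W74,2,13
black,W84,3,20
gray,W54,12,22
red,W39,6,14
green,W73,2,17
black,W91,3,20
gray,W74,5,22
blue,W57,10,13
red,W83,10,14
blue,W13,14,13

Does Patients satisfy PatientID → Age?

No

PatientID=green: 2 rows → Age takes values {18, 17} — violation
PatientID=black: 3 rows → Age = 20, 20, 20 ✓
PatientID=blue: 4 rows → Age = 13, 13, 13, 13 ✓
PatientID=gray: 2 rows → Age = 22, 22 ✓
PatientID=red: 2 rows → Age = 14, 14 ✓
Two rows agree on PatientID but differ on Age, so PatientID → Age does not hold.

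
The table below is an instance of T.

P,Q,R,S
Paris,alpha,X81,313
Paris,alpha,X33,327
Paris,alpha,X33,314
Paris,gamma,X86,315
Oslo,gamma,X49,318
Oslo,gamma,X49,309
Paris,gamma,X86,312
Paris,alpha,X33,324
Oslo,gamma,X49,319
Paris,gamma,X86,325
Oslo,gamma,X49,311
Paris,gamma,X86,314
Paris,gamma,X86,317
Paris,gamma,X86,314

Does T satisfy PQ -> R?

(P=Paris, Q=alpha): 4 rows → R takes values {X81, X33} — violation
(P=Paris, Q=gamma): 6 rows → R = X86, X86, X86, X86, X86, X86 ✓
(P=Oslo, Q=gamma): 4 rows → R = X49, X49, X49, X49 ✓
Two rows agree on PQ but differ on R, so PQ -> R does not hold.

No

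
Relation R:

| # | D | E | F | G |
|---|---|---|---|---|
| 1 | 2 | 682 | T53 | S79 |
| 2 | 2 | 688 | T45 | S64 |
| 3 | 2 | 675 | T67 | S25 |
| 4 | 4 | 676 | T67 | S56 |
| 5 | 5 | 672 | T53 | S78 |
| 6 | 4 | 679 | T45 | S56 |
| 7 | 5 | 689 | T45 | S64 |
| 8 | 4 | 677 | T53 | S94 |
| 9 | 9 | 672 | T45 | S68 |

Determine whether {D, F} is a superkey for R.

Yes

All 9 rows have distinct {D, F} values, so {D, F} → (all attributes) holds and {D, F} is a superkey.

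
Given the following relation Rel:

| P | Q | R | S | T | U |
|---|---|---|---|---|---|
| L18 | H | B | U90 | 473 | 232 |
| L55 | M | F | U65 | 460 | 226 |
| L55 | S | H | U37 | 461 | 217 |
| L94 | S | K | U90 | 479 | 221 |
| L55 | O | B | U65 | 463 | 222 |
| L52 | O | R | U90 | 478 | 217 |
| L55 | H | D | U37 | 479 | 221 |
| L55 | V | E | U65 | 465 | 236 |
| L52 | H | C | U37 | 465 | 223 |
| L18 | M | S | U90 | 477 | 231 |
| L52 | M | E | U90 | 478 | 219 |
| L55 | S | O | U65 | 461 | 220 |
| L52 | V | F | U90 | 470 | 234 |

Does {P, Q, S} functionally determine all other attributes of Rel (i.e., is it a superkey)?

Yes

All 13 rows have distinct {P, Q, S} values, so {P, Q, S} → (all attributes) holds and {P, Q, S} is a superkey.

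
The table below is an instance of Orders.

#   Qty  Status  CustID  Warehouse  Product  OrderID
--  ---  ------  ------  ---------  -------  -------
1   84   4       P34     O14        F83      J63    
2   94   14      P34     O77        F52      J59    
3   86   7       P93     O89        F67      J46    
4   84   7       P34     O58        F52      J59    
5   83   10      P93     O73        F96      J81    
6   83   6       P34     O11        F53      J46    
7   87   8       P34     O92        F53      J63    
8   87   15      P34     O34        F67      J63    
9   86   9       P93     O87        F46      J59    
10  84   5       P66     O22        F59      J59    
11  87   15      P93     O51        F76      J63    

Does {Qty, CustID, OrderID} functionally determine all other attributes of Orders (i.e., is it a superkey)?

No

Rows 7 and 8 have the same {Qty, CustID, OrderID} value (Qty=87, CustID=P34, OrderID=J63) but are distinct tuples, so {Qty, CustID, OrderID} does not determine every attribute — not a superkey.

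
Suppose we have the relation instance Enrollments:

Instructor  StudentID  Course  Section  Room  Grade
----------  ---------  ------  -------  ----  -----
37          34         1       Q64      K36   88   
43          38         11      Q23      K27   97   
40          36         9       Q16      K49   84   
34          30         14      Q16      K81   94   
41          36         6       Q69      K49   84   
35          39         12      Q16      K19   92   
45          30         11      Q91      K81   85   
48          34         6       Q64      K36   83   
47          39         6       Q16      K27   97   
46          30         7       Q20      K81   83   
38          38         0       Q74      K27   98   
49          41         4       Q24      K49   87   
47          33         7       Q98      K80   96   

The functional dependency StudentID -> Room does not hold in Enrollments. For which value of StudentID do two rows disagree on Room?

39

StudentID=34: 2 rows → Room = K36, K36 ✓
StudentID=38: 2 rows → Room = K27, K27 ✓
StudentID=36: 2 rows → Room = K49, K49 ✓
StudentID=30: 3 rows → Room = K81, K81, K81 ✓
StudentID=39: 2 rows → Room takes values {K19, K27} — violation
StudentID=41: 1 row → Room = K49 ✓
StudentID=33: 1 row → Room = K80 ✓
The only StudentID value with inconsistent Room is StudentID=39.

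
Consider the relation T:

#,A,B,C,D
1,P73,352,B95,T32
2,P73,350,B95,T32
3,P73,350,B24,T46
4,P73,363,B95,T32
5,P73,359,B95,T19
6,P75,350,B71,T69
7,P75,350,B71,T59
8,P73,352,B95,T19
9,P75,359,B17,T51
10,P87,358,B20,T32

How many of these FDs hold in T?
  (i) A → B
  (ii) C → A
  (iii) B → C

1

(i) A → B: A=P73: rows 1, 2, 3, 4, 5, 8 → B takes values {352, 350, 363, 359} — violation; A=P75: rows 6, 7, 9 → B takes values {350, 359} — violation — fails.
(ii) C → A: every LHS value maps to a single RHS value — holds.
(iii) B → C: B=350: rows 2, 3, 6, 7 → C takes values {B95, B24, B71} — violation; B=359: rows 5, 9 → C takes values {B95, B17} — violation — fails.
1 of the 3 dependencies holds.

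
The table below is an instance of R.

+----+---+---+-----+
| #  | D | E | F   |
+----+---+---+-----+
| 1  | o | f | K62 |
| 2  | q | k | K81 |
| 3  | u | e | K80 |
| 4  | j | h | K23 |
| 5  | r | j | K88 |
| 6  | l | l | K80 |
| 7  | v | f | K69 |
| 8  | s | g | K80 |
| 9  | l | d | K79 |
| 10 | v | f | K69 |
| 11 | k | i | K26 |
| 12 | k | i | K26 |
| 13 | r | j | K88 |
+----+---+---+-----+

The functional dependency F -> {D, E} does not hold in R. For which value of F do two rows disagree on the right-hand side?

K80

F=K62: row 1 → {D,E} = (o, f) ✓
F=K81: row 2 → {D,E} = (q, k) ✓
F=K80: rows 3, 6, 8 → {D,E} takes values {(u, e), (l, l), (s, g)} — violation
F=K23: row 4 → {D,E} = (j, h) ✓
F=K88: rows 5, 13 → {D,E} = (r, j), (r, j) ✓
F=K69: rows 7, 10 → {D,E} = (v, f), (v, f) ✓
F=K79: row 9 → {D,E} = (l, d) ✓
F=K26: rows 11, 12 → {D,E} = (k, i), (k, i) ✓
The only F value with inconsistent RHS is F=K80.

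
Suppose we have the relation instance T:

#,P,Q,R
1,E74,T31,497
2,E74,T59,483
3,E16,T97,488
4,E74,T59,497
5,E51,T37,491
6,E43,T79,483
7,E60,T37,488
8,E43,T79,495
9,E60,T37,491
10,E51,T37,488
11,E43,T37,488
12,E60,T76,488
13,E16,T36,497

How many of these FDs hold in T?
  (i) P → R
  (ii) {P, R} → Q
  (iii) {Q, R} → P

0

(i) P → R: P=E74: rows 1, 2, 4 → R takes values {497, 483} — violation; P=E16: rows 3, 13 → R takes values {488, 497} — violation; P=E51: rows 5, 10 → R takes values {491, 488} — violation; P=E43: rows 6, 8, 11 → R takes values {483, 495, 488} — violation; P=E60: rows 7, 9, 12 → R takes values {488, 491} — violation — fails.
(ii) {P, R} → Q: (P=E74, R=497): rows 1, 4 → Q takes values {T31, T59} — violation; (P=E60, R=488): rows 7, 12 → Q takes values {T37, T76} — violation — fails.
(iii) {Q, R} → P: (Q=T37, R=491): rows 5, 9 → P takes values {E51, E60} — violation; (Q=T37, R=488): rows 7, 10, 11 → P takes values {E60, E51, E43} — violation — fails.
None of the 3 dependencies hold.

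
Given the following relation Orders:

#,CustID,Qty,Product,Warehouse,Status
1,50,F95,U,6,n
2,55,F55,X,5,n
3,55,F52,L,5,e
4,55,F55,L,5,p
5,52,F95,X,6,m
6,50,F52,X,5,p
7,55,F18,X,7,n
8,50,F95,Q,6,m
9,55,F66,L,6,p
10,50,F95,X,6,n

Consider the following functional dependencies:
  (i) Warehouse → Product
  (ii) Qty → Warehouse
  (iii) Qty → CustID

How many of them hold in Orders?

(i) Warehouse → Product: Warehouse=6: rows 1, 5, 8, 9, 10 → Product takes values {U, X, Q, L} — violation; Warehouse=5: rows 2, 3, 4, 6 → Product takes values {X, L} — violation — fails.
(ii) Qty → Warehouse: every LHS value maps to a single RHS value — holds.
(iii) Qty → CustID: Qty=F95: rows 1, 5, 8, 10 → CustID takes values {50, 52} — violation; Qty=F52: rows 3, 6 → CustID takes values {55, 50} — violation — fails.
1 of the 3 dependencies holds.

1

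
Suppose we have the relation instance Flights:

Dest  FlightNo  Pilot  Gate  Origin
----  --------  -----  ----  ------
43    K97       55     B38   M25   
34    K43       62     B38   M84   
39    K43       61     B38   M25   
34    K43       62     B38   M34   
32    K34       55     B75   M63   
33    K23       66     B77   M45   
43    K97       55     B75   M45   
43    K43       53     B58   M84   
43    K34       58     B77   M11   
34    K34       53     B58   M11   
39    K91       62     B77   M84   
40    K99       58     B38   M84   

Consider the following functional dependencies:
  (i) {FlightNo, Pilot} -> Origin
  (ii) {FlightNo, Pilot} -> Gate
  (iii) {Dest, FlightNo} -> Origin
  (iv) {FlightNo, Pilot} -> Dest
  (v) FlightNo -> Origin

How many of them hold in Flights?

1

(i) {FlightNo, Pilot} -> Origin: (FlightNo=K97, Pilot=55): 2 rows → Origin takes values {M25, M45} — violation; (FlightNo=K43, Pilot=62): 2 rows → Origin takes values {M84, M34} — violation — fails.
(ii) {FlightNo, Pilot} -> Gate: (FlightNo=K97, Pilot=55): 2 rows → Gate takes values {B38, B75} — violation — fails.
(iii) {Dest, FlightNo} -> Origin: (Dest=43, FlightNo=K97): 2 rows → Origin takes values {M25, M45} — violation; (Dest=34, FlightNo=K43): 2 rows → Origin takes values {M84, M34} — violation — fails.
(iv) {FlightNo, Pilot} -> Dest: every LHS value maps to a single RHS value — holds.
(v) FlightNo -> Origin: FlightNo=K97: 2 rows → Origin takes values {M25, M45} — violation; FlightNo=K43: 4 rows → Origin takes values {M84, M25, M34} — violation; FlightNo=K34: 3 rows → Origin takes values {M63, M11} — violation — fails.
1 of the 5 dependencies holds.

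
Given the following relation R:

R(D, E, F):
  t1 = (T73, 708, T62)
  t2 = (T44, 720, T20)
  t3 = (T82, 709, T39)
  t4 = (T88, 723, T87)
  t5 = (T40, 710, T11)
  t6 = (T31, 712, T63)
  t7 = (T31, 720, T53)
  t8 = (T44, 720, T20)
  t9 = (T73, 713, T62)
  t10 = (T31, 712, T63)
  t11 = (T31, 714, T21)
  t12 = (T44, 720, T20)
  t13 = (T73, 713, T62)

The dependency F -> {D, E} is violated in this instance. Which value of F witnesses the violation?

F=T62: rows 1, 9, 13 → {D,E} takes values {(T73, 708), (T73, 713)} — violation
F=T20: rows 2, 8, 12 → {D,E} = (T44, 720), (T44, 720), (T44, 720) ✓
F=T39: row 3 → {D,E} = (T82, 709) ✓
F=T87: row 4 → {D,E} = (T88, 723) ✓
F=T11: row 5 → {D,E} = (T40, 710) ✓
F=T63: rows 6, 10 → {D,E} = (T31, 712), (T31, 712) ✓
F=T53: row 7 → {D,E} = (T31, 720) ✓
F=T21: row 11 → {D,E} = (T31, 714) ✓
The only F value with inconsistent RHS is F=T62.

T62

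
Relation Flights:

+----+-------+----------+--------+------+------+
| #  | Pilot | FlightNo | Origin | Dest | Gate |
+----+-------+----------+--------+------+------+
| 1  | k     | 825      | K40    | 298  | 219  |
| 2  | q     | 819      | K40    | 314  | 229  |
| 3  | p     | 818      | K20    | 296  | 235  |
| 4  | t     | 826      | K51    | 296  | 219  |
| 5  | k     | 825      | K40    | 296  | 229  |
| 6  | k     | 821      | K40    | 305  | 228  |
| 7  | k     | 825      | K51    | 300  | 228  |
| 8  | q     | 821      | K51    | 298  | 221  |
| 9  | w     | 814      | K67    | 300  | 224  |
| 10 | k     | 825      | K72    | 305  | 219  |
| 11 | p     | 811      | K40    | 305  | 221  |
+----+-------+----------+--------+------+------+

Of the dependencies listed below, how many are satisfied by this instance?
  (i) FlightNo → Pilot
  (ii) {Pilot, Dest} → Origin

(i) FlightNo → Pilot: FlightNo=821: rows 6, 8 → Pilot takes values {k, q} — violation — fails.
(ii) {Pilot, Dest} → Origin: (Pilot=k, Dest=305): rows 6, 10 → Origin takes values {K40, K72} — violation — fails.
None of the 2 dependencies hold.

0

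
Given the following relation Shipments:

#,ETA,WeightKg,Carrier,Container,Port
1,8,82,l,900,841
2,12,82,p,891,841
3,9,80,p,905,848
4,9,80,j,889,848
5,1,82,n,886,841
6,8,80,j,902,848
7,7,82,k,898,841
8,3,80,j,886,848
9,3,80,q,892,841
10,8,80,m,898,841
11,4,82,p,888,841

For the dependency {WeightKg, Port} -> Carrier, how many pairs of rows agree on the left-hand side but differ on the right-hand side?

(WeightKg=82, Port=841): violating pairs (1,2), (1,5), (1,7), (1,11), (2,5), (2,7), (5,7), (5,11), (7,11) — 9 pairs.
(WeightKg=80, Port=848): violating pairs (3,4), (3,6), (3,8) — 3 pairs.
(WeightKg=80, Port=841): violating pairs (9,10) — 1 pair.

13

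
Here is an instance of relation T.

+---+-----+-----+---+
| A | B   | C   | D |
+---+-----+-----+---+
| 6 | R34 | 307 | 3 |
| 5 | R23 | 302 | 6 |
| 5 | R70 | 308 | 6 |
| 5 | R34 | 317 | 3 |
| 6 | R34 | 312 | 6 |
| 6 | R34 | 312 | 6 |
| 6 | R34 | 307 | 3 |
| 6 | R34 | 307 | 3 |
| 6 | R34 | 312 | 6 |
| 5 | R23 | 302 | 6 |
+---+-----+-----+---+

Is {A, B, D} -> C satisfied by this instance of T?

Yes

(A=6, B=R34, D=3): 3 rows → C = 307, 307, 307 ✓
(A=5, B=R23, D=6): 2 rows → C = 302, 302 ✓
(A=5, B=R70, D=6): 1 row → C = 308 ✓
(A=5, B=R34, D=3): 1 row → C = 317 ✓
(A=6, B=R34, D=6): 3 rows → C = 312, 312, 312 ✓
Every {A, B, D} value is associated with a single C value, so {A, B, D} -> C holds.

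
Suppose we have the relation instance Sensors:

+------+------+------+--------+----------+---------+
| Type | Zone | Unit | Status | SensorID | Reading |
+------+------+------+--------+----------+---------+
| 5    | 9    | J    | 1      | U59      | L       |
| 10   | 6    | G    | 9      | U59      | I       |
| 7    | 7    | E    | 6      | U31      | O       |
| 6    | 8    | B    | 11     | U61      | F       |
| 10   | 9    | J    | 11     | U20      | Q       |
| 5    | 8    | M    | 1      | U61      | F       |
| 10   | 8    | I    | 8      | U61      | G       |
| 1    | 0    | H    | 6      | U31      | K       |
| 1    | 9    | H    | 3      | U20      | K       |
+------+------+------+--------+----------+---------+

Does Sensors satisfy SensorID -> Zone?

No

SensorID=U59: 2 rows → Zone takes values {9, 6} — violation
SensorID=U31: 2 rows → Zone takes values {7, 0} — violation
SensorID=U61: 3 rows → Zone = 8, 8, 8 ✓
SensorID=U20: 2 rows → Zone = 9, 9 ✓
Two rows agree on SensorID but differ on Zone, so SensorID -> Zone does not hold.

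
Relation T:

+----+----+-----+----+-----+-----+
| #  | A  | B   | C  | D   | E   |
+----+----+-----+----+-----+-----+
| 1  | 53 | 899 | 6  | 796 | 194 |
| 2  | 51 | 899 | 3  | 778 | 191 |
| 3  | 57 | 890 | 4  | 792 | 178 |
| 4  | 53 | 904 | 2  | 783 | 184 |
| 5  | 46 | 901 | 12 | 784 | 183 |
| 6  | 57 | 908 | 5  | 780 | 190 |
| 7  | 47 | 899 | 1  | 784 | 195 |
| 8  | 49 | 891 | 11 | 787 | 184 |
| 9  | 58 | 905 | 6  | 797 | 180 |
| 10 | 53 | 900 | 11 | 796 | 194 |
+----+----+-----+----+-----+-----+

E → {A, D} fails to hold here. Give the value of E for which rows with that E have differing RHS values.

E=194: rows 1, 10 → {A,D} = (53, 796), (53, 796) ✓
E=191: row 2 → {A,D} = (51, 778) ✓
E=178: row 3 → {A,D} = (57, 792) ✓
E=184: rows 4, 8 → {A,D} takes values {(53, 783), (49, 787)} — violation
E=183: row 5 → {A,D} = (46, 784) ✓
E=190: row 6 → {A,D} = (57, 780) ✓
E=195: row 7 → {A,D} = (47, 784) ✓
E=180: row 9 → {A,D} = (58, 797) ✓
The only E value with inconsistent RHS is E=184.

184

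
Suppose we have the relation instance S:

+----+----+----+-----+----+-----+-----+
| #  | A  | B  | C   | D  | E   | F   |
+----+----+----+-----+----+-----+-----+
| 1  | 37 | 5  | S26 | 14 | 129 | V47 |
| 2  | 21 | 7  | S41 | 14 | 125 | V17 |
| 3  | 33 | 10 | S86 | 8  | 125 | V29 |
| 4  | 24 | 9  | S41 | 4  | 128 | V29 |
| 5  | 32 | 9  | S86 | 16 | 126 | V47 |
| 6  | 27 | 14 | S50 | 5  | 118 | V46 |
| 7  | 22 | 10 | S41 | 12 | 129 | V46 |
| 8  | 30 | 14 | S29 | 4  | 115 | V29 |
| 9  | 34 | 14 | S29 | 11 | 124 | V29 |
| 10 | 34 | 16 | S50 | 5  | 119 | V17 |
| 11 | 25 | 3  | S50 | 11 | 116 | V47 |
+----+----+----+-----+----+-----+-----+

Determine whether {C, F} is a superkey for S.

Rows 8 and 9 have the same {C, F} value (C=S29, F=V29) but are distinct tuples, so {C, F} does not determine every attribute — not a superkey.

No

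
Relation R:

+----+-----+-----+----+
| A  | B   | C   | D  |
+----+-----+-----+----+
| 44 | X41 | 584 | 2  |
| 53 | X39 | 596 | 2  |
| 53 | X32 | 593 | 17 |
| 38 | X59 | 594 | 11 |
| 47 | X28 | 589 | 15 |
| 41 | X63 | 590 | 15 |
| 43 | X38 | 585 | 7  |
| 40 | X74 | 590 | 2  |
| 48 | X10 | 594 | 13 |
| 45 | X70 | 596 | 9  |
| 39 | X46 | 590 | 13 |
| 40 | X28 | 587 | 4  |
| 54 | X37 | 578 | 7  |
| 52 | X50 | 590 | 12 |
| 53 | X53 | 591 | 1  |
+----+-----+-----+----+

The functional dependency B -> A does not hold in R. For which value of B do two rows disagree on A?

X28

B=X41: 1 row → A = 44 ✓
B=X39: 1 row → A = 53 ✓
B=X32: 1 row → A = 53 ✓
B=X59: 1 row → A = 38 ✓
B=X28: 2 rows → A takes values {47, 40} — violation
B=X63: 1 row → A = 41 ✓
B=X38: 1 row → A = 43 ✓
B=X74: 1 row → A = 40 ✓
B=X10: 1 row → A = 48 ✓
B=X70: 1 row → A = 45 ✓
B=X46: 1 row → A = 39 ✓
B=X37: 1 row → A = 54 ✓
B=X50: 1 row → A = 52 ✓
B=X53: 1 row → A = 53 ✓
The only B value with inconsistent A is B=X28.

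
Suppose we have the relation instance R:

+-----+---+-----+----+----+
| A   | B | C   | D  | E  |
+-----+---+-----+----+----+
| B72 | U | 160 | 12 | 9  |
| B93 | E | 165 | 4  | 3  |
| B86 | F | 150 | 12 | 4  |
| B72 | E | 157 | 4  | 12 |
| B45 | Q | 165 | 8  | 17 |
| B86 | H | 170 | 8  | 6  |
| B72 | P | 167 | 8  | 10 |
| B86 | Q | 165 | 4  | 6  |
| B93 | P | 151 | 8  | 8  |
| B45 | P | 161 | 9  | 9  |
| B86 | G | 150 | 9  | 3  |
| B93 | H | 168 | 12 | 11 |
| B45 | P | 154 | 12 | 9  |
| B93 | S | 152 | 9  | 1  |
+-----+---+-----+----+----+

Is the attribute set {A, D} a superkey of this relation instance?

All 14 rows have distinct {A, D} values, so {A, D} → (all attributes) holds and {A, D} is a superkey.

Yes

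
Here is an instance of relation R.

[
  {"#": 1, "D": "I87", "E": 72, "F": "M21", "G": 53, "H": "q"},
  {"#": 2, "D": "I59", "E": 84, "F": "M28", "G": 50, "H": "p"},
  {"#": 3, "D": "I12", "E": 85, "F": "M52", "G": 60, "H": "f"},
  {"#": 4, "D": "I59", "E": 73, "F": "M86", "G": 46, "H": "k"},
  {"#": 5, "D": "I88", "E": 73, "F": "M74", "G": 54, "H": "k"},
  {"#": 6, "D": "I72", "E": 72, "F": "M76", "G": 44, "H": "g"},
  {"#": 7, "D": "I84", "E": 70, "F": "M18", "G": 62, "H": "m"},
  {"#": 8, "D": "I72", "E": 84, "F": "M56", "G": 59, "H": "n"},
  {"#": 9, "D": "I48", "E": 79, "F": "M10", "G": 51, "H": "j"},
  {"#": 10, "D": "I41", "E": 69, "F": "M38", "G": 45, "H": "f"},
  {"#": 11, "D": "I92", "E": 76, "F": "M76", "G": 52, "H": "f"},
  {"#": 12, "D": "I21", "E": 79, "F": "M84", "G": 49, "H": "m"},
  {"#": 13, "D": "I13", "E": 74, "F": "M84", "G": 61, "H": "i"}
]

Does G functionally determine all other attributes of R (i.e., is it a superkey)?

Yes

All 13 rows have distinct G values, so G → (all attributes) holds and G is a superkey.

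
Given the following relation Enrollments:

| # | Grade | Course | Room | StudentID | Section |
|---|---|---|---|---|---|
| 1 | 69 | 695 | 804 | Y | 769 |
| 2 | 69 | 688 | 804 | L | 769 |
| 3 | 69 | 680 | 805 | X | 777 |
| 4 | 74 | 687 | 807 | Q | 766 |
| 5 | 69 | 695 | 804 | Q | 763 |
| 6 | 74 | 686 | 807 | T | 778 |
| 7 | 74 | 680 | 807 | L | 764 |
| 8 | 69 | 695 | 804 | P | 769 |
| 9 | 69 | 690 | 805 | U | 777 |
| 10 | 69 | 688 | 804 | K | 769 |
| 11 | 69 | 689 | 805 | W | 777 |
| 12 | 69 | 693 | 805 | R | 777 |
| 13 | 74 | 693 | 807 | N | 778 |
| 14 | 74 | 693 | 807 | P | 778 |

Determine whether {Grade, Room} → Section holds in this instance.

No

(Grade=69, Room=804): rows 1, 2, 5, 8, 10 → Section takes values {769, 763} — violation
(Grade=69, Room=805): rows 3, 9, 11, 12 → Section = 777, 777, 777, 777 ✓
(Grade=74, Room=807): rows 4, 6, 7, 13, 14 → Section takes values {766, 778, 764} — violation
Two rows agree on {Grade, Room} but differ on Section, so {Grade, Room} → Section does not hold.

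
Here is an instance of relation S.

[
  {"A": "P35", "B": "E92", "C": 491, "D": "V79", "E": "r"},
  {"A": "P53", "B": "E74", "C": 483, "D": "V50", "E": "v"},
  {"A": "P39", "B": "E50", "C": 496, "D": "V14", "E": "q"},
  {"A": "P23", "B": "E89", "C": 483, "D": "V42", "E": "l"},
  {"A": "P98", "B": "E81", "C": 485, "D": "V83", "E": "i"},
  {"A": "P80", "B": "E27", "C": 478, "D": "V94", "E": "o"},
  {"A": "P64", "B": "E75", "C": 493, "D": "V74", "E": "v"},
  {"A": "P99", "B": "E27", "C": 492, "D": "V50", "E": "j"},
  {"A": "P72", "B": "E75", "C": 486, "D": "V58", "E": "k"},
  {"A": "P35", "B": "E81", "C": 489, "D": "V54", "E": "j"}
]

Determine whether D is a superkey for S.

Two distinct rows share D=V50, so D does not determine every attribute — not a superkey.

No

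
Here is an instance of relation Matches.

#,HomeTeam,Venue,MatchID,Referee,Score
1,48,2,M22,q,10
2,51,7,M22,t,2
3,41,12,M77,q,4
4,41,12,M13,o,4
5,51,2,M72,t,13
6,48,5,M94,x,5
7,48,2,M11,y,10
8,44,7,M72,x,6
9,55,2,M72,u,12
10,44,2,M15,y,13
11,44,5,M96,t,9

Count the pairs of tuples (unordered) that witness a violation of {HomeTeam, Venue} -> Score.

0

(HomeTeam=48, Venue=2): all 2 rows agree on Score — 0 pairs.
(HomeTeam=41, Venue=12): all 2 rows agree on Score — 0 pairs.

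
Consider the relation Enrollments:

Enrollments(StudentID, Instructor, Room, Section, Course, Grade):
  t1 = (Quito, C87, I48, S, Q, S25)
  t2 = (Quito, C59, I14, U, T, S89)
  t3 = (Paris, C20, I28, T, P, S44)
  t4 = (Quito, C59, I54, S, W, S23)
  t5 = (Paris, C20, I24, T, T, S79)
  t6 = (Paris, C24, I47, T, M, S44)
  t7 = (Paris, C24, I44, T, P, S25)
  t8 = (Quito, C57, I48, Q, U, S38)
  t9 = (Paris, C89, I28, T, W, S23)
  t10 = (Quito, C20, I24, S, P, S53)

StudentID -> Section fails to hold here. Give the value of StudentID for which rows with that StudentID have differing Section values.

Quito

StudentID=Quito: rows 1, 2, 4, 8, 10 → Section takes values {S, U, Q} — violation
StudentID=Paris: rows 3, 5, 6, 7, 9 → Section = T, T, T, T, T ✓
The only StudentID value with inconsistent Section is StudentID=Quito.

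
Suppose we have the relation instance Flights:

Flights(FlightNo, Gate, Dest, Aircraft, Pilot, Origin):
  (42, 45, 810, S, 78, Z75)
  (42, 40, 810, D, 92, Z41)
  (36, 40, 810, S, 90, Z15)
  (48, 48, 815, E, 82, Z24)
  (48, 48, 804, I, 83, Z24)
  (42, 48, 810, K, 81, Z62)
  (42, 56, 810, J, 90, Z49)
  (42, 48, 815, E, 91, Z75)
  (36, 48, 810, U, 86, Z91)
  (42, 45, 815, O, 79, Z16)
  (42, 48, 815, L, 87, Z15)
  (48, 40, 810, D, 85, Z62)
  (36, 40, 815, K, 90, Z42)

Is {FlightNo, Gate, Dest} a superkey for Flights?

Two distinct rows share (FlightNo=42, Gate=48, Dest=815), so {FlightNo, Gate, Dest} does not determine every attribute — not a superkey.

No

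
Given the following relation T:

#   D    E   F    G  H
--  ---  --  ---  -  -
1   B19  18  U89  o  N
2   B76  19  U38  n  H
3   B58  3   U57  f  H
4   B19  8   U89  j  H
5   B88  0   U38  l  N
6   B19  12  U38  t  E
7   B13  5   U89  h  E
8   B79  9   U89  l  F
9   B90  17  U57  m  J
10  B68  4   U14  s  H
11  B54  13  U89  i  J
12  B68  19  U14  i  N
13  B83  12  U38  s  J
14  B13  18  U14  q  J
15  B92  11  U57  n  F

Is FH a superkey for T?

All 15 rows have distinct FH values, so FH → (all attributes) holds and FH is a superkey.

Yes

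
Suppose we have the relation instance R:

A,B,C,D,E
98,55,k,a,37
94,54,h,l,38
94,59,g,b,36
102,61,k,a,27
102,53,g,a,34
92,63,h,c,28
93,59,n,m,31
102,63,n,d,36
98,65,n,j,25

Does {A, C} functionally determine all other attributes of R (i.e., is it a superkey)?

All 9 rows have distinct {A, C} values, so {A, C} → (all attributes) holds and {A, C} is a superkey.

Yes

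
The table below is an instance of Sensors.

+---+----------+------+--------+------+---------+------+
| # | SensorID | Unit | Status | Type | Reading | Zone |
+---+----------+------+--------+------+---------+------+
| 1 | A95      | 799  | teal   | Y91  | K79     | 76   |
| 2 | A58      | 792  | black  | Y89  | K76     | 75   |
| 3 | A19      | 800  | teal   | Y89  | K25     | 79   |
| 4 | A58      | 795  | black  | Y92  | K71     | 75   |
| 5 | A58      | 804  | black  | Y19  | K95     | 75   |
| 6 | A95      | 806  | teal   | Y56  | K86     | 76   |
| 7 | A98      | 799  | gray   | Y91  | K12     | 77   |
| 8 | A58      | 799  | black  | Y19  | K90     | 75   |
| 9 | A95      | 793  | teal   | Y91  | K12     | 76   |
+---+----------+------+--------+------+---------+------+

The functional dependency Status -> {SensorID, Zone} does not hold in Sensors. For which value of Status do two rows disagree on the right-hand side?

teal

Status=teal: rows 1, 3, 6, 9 → {SensorID,Zone} takes values {(A95, 76), (A19, 79)} — violation
Status=black: rows 2, 4, 5, 8 → {SensorID,Zone} = (A58, 75), (A58, 75), (A58, 75), (A58, 75) ✓
Status=gray: row 7 → {SensorID,Zone} = (A98, 77) ✓
The only Status value with inconsistent RHS is Status=teal.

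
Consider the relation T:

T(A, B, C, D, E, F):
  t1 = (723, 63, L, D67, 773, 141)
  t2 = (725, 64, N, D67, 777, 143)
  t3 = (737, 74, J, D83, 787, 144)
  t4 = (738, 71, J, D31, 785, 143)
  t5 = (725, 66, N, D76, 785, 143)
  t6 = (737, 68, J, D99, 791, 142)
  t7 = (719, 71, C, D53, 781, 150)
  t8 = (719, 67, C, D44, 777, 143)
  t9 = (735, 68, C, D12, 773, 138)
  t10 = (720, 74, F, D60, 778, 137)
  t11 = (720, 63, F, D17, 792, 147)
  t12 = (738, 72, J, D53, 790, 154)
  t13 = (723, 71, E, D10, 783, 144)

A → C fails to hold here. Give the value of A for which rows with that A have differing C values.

A=723: rows 1, 13 → C takes values {L, E} — violation
A=725: rows 2, 5 → C = N, N ✓
A=737: rows 3, 6 → C = J, J ✓
A=738: rows 4, 12 → C = J, J ✓
A=719: rows 7, 8 → C = C, C ✓
A=735: row 9 → C = C ✓
A=720: rows 10, 11 → C = F, F ✓
The only A value with inconsistent C is A=723.

723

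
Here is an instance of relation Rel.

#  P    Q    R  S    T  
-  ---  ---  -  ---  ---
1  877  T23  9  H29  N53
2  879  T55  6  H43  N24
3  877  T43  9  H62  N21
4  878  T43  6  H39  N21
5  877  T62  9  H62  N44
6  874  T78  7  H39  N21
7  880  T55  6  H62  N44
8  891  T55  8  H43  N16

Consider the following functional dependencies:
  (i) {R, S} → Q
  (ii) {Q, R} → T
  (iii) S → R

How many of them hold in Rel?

0

(i) {R, S} → Q: (R=9, S=H62): rows 3, 5 → Q takes values {T43, T62} — violation — fails.
(ii) {Q, R} → T: (Q=T55, R=6): rows 2, 7 → T takes values {N24, N44} — violation — fails.
(iii) S → R: S=H43: rows 2, 8 → R takes values {6, 8} — violation; S=H62: rows 3, 5, 7 → R takes values {9, 6} — violation; S=H39: rows 4, 6 → R takes values {6, 7} — violation — fails.
None of the 3 dependencies hold.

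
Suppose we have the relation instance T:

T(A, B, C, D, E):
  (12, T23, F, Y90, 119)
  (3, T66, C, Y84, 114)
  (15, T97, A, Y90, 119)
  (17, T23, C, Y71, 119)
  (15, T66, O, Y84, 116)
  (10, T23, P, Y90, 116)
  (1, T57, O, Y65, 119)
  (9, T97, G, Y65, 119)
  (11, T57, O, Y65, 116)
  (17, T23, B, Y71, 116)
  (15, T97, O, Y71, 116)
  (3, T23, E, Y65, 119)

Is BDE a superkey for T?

All 12 rows have distinct BDE values, so BDE → (all attributes) holds and BDE is a superkey.

Yes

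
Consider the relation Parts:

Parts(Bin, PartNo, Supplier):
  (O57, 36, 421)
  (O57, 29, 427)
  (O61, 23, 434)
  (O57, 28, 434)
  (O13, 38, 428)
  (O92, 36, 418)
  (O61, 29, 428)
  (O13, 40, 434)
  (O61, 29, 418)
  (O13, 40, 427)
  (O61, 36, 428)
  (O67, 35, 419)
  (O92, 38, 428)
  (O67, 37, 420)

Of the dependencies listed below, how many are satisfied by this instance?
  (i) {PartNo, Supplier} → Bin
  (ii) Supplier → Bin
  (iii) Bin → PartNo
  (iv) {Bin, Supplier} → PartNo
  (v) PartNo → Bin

(i) {PartNo, Supplier} → Bin: (PartNo=38, Supplier=428): 2 rows → Bin takes values {O13, O92} — violation — fails.
(ii) Supplier → Bin: Supplier=427: 2 rows → Bin takes values {O57, O13} — violation; Supplier=434: 3 rows → Bin takes values {O61, O57, O13} — violation; Supplier=428: 4 rows → Bin takes values {O13, O61, O92} — violation; Supplier=418: 2 rows → Bin takes values {O92, O61} — violation — fails.
(iii) Bin → PartNo: Bin=O57: 3 rows → PartNo takes values {36, 29, 28} — violation; Bin=O61: 4 rows → PartNo takes values {23, 29, 36} — violation; Bin=O13: 3 rows → PartNo takes values {38, 40} — violation; Bin=O92: 2 rows → PartNo takes values {36, 38} — violation; Bin=O67: 2 rows → PartNo takes values {35, 37} — violation — fails.
(iv) {Bin, Supplier} → PartNo: (Bin=O61, Supplier=428): 2 rows → PartNo takes values {29, 36} — violation — fails.
(v) PartNo → Bin: PartNo=36: 3 rows → Bin takes values {O57, O92, O61} — violation; PartNo=29: 3 rows → Bin takes values {O57, O61} — violation; PartNo=38: 2 rows → Bin takes values {O13, O92} — violation — fails.
None of the 5 dependencies hold.

0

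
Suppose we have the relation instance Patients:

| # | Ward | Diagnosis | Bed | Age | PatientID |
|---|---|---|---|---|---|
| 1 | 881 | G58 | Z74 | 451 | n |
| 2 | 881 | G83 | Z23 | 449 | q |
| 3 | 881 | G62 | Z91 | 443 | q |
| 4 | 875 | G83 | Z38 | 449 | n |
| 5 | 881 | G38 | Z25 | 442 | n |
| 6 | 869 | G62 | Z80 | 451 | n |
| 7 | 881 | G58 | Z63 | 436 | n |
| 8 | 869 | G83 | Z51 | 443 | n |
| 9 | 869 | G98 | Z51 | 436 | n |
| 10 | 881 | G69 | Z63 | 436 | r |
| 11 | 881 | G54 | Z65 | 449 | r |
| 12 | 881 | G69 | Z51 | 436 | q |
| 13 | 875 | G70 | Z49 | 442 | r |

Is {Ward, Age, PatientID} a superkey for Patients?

Yes

All 13 rows have distinct {Ward, Age, PatientID} values, so {Ward, Age, PatientID} → (all attributes) holds and {Ward, Age, PatientID} is a superkey.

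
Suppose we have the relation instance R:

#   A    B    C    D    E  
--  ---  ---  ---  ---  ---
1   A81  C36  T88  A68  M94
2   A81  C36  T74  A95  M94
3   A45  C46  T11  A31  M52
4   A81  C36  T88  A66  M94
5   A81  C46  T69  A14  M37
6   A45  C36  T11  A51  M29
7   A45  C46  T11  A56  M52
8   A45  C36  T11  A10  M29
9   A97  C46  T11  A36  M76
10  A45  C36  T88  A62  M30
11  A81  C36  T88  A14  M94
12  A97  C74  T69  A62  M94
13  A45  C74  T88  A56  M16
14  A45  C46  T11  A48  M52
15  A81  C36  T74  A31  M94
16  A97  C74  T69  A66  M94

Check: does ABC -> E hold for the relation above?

Yes

(A=A81, B=C36, C=T88): rows 1, 4, 11 → E = M94, M94, M94 ✓
(A=A81, B=C36, C=T74): rows 2, 15 → E = M94, M94 ✓
(A=A45, B=C46, C=T11): rows 3, 7, 14 → E = M52, M52, M52 ✓
(A=A81, B=C46, C=T69): row 5 → E = M37 ✓
(A=A45, B=C36, C=T11): rows 6, 8 → E = M29, M29 ✓
(A=A97, B=C46, C=T11): row 9 → E = M76 ✓
(A=A45, B=C36, C=T88): row 10 → E = M30 ✓
(A=A97, B=C74, C=T69): rows 12, 16 → E = M94, M94 ✓
(A=A45, B=C74, C=T88): row 13 → E = M16 ✓
Every ABC value is associated with a single E value, so ABC -> E holds.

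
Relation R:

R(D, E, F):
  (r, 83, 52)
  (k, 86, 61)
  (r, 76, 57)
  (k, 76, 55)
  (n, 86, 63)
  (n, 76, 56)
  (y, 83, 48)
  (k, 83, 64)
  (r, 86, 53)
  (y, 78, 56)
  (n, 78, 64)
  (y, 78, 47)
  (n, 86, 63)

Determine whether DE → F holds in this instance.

No

(D=r, E=83): 1 row → F = 52 ✓
(D=k, E=86): 1 row → F = 61 ✓
(D=r, E=76): 1 row → F = 57 ✓
(D=k, E=76): 1 row → F = 55 ✓
(D=n, E=86): 2 rows → F = 63, 63 ✓
(D=n, E=76): 1 row → F = 56 ✓
(D=y, E=83): 1 row → F = 48 ✓
(D=k, E=83): 1 row → F = 64 ✓
(D=r, E=86): 1 row → F = 53 ✓
(D=y, E=78): 2 rows → F takes values {56, 47} — violation
(D=n, E=78): 1 row → F = 64 ✓
Two rows agree on DE but differ on F, so DE → F does not hold.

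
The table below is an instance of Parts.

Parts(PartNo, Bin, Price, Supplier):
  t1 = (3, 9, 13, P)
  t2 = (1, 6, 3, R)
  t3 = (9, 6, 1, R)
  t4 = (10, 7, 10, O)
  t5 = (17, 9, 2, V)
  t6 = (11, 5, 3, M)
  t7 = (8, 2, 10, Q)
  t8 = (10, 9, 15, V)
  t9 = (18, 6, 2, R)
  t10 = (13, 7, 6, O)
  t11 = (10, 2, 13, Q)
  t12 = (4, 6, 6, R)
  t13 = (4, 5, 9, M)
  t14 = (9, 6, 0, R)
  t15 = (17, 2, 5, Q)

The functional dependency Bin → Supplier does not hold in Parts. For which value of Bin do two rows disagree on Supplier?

9

Bin=9: rows 1, 5, 8 → Supplier takes values {P, V} — violation
Bin=6: rows 2, 3, 9, 12, 14 → Supplier = R, R, R, R, R ✓
Bin=7: rows 4, 10 → Supplier = O, O ✓
Bin=5: rows 6, 13 → Supplier = M, M ✓
Bin=2: rows 7, 11, 15 → Supplier = Q, Q, Q ✓
The only Bin value with inconsistent Supplier is Bin=9.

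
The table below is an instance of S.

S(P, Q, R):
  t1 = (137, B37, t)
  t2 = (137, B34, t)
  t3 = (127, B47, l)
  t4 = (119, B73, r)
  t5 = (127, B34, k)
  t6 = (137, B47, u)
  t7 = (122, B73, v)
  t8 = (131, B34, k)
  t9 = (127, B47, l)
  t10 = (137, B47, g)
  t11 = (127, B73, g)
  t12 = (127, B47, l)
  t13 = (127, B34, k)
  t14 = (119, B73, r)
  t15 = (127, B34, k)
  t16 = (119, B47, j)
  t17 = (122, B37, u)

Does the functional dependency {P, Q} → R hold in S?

No

(P=137, Q=B37): row 1 → R = t ✓
(P=137, Q=B34): row 2 → R = t ✓
(P=127, Q=B47): rows 3, 9, 12 → R = l, l, l ✓
(P=119, Q=B73): rows 4, 14 → R = r, r ✓
(P=127, Q=B34): rows 5, 13, 15 → R = k, k, k ✓
(P=137, Q=B47): rows 6, 10 → R takes values {u, g} — violation
(P=122, Q=B73): row 7 → R = v ✓
(P=131, Q=B34): row 8 → R = k ✓
(P=127, Q=B73): row 11 → R = g ✓
(P=119, Q=B47): row 16 → R = j ✓
(P=122, Q=B37): row 17 → R = u ✓
Two rows agree on {P, Q} but differ on R, so {P, Q} → R does not hold.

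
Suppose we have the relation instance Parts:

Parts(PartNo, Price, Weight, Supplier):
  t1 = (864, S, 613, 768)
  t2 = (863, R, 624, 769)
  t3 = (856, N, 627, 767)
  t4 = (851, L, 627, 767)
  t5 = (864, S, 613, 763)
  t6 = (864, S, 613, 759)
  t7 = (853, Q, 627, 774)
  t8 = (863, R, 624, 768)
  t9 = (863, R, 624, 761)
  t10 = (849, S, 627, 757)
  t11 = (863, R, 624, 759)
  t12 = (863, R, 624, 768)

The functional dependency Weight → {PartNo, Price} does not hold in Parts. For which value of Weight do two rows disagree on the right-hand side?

627

Weight=613: rows 1, 5, 6 → {PartNo,Price} = (864, S), (864, S), (864, S) ✓
Weight=624: rows 2, 8, 9, 11, 12 → {PartNo,Price} = (863, R), (863, R), (863, R), (863, R), (863, R) ✓
Weight=627: rows 3, 4, 7, 10 → {PartNo,Price} takes values {(856, N), (851, L), (853, Q), (849, S)} — violation
The only Weight value with inconsistent RHS is Weight=627.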